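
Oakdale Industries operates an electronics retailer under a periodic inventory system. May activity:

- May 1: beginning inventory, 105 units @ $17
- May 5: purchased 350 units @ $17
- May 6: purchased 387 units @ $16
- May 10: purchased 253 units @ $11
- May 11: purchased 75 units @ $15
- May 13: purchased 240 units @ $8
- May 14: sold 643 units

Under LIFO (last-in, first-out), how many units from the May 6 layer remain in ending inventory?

May 14, 643 sold [LIFO — newest first]: 240 @ $8 + 75 @ $15 + 253 @ $11 + 75 @ $16 = $7,028
Ending inventory: 105 @ $17 + 350 @ $17 + 312 @ $16 = $12,727

312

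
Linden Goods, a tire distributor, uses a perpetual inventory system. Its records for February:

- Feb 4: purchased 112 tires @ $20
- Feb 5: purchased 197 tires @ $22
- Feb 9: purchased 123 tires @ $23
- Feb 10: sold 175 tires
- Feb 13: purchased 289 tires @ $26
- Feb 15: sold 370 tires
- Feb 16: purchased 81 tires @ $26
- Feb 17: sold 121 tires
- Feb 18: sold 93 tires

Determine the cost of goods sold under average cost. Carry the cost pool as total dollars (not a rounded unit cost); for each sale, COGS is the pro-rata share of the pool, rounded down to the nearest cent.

COGS = $17,963.68

After Feb 4: 112 on hand, pool $2,240.00 (≈ $20.0000 each)
After Feb 5: 309 on hand, pool $6,574.00 (≈ $21.2751 each)
After Feb 9: 432 on hand, pool $9,403.00 (≈ $21.7662 each)
Feb 10, sell 175: 175/432 × $9,403.00 → $3,809.08
After Feb 13: 546 on hand, pool $13,107.92 (≈ $24.0072 each)
Feb 15, sell 370: 370/546 × $13,107.92 → $8,882.65
After Feb 16: 257 on hand, pool $6,331.27 (≈ $24.6353 each)
Feb 17, sell 121: 121/257 × $6,331.27 → $2,980.87
Feb 18, sell 93: 93/136 × $3,350.40 → $2,291.08
Total COGS = $3,809.08 + $8,882.65 + $2,980.87 + $2,291.08 = $17,963.68
Ending inventory (cost pool remaining) = $1,059.32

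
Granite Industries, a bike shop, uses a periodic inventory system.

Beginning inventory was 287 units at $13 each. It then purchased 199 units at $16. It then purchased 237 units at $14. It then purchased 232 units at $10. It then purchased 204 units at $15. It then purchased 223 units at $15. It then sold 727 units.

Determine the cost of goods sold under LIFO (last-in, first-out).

COGS = $9,677

Sale 1 (727) [LIFO — newest first]: 223 @ $15 + 204 @ $15 + 232 @ $10 + 68 @ $14 = $9,677
Ending inventory: 287 @ $13 + 199 @ $16 + 169 @ $14 = $9,281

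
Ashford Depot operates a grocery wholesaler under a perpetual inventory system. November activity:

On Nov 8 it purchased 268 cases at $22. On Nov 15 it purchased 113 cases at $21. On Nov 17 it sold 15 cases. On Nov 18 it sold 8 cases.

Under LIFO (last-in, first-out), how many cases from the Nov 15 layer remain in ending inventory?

90

Nov 17, 15 sold [LIFO — newest first]: 15 @ $21 = $315
Nov 18, 8 sold [LIFO — newest first]: 8 @ $21 = $168
Total COGS = $315 + $168 = $483
Ending inventory: 268 @ $22 + 90 @ $21 = $7,786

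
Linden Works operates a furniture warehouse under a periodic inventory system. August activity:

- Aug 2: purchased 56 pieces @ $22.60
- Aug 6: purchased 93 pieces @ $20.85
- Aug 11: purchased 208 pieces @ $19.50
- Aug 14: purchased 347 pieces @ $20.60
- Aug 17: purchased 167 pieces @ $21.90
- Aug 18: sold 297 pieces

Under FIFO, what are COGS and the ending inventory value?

COGS = $6,090.65; ending inventory = $11,975.50

Aug 18, 297 sold [FIFO — oldest first]: 56 @ $22.60 + 93 @ $20.85 + 148 @ $19.50 = $6,090.65
Ending inventory: 60 @ $19.50 + 347 @ $20.60 + 167 @ $21.90 = $11,975.50
Check: goods available $18,066.15 = COGS $6,090.65 + ending $11,975.50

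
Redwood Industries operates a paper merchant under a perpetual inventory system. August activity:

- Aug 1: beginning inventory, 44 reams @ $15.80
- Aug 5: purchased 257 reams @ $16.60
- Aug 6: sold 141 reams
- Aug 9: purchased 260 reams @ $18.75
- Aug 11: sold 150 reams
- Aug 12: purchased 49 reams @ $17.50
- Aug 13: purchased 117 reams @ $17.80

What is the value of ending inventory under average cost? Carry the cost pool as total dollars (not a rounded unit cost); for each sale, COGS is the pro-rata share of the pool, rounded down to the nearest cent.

Ending inventory = $7,769.43

After Aug 1: 44 on hand, pool $695.20 (≈ $15.8000 each)
After Aug 5: 301 on hand, pool $4,961.40 (≈ $16.4831 each)
Aug 6, sell 141: 141/301 × $4,961.40 → $2,324.11
After Aug 9: 420 on hand, pool $7,512.29 (≈ $17.8864 each)
Aug 11, sell 150: 150/420 × $7,512.29 → $2,682.96
After Aug 12: 319 on hand, pool $5,686.83 (≈ $17.8271 each)
After Aug 13: 436 on hand, pool $7,769.43 (≈ $17.8198 each)
Total COGS = $2,324.11 + $2,682.96 = $5,007.07
Ending inventory (cost pool remaining) = $7,769.43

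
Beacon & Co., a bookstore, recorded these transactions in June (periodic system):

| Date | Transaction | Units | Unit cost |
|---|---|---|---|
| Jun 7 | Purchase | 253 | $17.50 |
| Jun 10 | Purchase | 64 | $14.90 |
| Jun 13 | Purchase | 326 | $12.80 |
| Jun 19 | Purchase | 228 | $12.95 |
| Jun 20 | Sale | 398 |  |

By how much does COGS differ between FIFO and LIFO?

$1,289.30

FIFO COGS: 253 @ $17.50 + 64 @ $14.90 + 81 @ $12.80 = $6,417.90
LIFO COGS: 228 @ $12.95 + 170 @ $12.80 = $5,128.60
Difference = |$6,417.90 − $5,128.60| = $1,289.30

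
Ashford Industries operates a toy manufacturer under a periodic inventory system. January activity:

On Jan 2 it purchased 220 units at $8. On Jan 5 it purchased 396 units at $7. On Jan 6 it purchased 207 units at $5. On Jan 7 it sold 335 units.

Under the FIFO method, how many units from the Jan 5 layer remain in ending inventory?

281

Jan 7, 335 sold [FIFO — oldest first]: 220 @ $8 + 115 @ $7 = $2,565
Ending inventory: 281 @ $7 + 207 @ $5 = $3,002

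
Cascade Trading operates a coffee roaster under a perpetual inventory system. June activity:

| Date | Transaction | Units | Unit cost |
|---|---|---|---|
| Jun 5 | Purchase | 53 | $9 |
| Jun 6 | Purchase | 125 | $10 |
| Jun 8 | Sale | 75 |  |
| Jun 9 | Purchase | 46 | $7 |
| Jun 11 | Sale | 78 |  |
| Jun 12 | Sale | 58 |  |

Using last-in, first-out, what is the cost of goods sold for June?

Jun 8, 75 sold [LIFO — newest first]: 75 @ $10 = $750
Jun 11, 78 sold [LIFO — newest first]: 46 @ $7 + 32 @ $10 = $642
Jun 12, 58 sold [LIFO — newest first]: 18 @ $10 + 40 @ $9 = $540
Total COGS = $750 + $642 + $540 = $1,932
Ending inventory: 13 @ $9 = $117
Check: goods available $2,049 = COGS $1,932 + ending $117

COGS = $1,932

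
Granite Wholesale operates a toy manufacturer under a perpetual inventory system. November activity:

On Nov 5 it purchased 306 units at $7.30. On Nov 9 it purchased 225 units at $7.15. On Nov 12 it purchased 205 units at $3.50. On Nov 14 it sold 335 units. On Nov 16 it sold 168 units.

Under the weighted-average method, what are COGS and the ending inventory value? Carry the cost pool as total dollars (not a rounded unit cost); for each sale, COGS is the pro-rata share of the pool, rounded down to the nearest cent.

After Nov 5: 306 on hand, pool $2,233.80 (≈ $7.3000 each)
After Nov 9: 531 on hand, pool $3,842.55 (≈ $7.2364 each)
After Nov 12: 736 on hand, pool $4,560.05 (≈ $6.1957 each)
Nov 14, sell 335: 335/736 × $4,560.05 → $2,075.56
Nov 16, sell 168: 168/401 × $2,484.49 → $1,040.88
Total COGS = $2,075.56 + $1,040.88 = $3,116.44
Ending inventory (cost pool remaining) = $1,443.61
Check: goods available $4,560.05 = COGS $3,116.44 + ending $1,443.61

COGS = $3,116.44; ending inventory = $1,443.61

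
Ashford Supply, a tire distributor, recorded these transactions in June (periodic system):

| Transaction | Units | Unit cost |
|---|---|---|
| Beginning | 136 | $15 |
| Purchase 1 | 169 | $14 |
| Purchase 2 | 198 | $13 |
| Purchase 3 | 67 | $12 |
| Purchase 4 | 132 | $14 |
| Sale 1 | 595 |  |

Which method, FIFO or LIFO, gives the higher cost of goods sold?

FIFO COGS: 136 @ $15 + 169 @ $14 + 198 @ $13 + 67 @ $12 + 25 @ $14 = $8,134
LIFO COGS: 132 @ $14 + 67 @ $12 + 198 @ $13 + 169 @ $14 + 29 @ $15 = $8,027

FIFO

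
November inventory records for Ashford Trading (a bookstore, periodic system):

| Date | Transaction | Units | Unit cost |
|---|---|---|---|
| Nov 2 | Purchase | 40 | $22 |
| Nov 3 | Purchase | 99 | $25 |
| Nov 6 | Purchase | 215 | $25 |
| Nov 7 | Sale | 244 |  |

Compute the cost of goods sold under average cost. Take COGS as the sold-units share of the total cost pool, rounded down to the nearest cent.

Nov 7, sell 244: 244/354 × $8,730.00 → $6,017.28
Ending inventory (cost pool remaining) = $2,712.72

COGS = $6,017.28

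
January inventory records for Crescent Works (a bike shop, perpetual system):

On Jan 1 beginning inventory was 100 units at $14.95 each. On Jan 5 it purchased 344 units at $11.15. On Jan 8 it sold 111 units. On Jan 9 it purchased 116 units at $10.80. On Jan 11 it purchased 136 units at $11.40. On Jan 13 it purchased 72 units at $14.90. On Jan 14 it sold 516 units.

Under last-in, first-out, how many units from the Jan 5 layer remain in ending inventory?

41

Jan 8, 111 sold [LIFO — newest first]: 111 @ $11.15 = $1,237.65
Jan 14, 516 sold [LIFO — newest first]: 72 @ $14.90 + 136 @ $11.40 + 116 @ $10.80 + 192 @ $11.15 = $6,016.80
Total COGS = $1,237.65 + $6,016.80 = $7,254.45
Ending inventory: 100 @ $14.95 + 41 @ $11.15 = $1,952.15
Check: goods available $9,206.60 = COGS $7,254.45 + ending $1,952.15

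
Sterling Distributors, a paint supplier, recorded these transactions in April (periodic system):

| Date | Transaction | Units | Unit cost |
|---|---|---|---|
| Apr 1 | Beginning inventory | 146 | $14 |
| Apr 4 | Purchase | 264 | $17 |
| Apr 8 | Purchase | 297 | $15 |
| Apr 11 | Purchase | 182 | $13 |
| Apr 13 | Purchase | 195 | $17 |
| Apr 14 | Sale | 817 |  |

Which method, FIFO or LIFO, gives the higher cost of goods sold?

FIFO COGS: 146 @ $14 + 264 @ $17 + 297 @ $15 + 110 @ $13 = $12,417
LIFO COGS: 195 @ $17 + 182 @ $13 + 297 @ $15 + 143 @ $17 = $12,567

LIFO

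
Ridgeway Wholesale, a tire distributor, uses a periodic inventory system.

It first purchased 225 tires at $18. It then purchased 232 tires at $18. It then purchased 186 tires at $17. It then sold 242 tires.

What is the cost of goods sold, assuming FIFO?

COGS = $4,356

Sale 1 (242) [FIFO — oldest first]: 225 @ $18 + 17 @ $18 = $4,356
Ending inventory: 215 @ $18 + 186 @ $17 = $7,032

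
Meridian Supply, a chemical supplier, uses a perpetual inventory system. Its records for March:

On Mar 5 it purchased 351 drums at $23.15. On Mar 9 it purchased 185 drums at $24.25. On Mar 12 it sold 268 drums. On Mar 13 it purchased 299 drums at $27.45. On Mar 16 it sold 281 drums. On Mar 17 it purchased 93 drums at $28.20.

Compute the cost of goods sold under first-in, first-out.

COGS = $12,968.75

Mar 12, 268 sold [FIFO — oldest first]: 268 @ $23.15 = $6,204.20
Mar 16, 281 sold [FIFO — oldest first]: 83 @ $23.15 + 185 @ $24.25 + 13 @ $27.45 = $6,764.55
Total COGS = $6,204.20 + $6,764.55 = $12,968.75
Ending inventory: 286 @ $27.45 + 93 @ $28.20 = $10,473.30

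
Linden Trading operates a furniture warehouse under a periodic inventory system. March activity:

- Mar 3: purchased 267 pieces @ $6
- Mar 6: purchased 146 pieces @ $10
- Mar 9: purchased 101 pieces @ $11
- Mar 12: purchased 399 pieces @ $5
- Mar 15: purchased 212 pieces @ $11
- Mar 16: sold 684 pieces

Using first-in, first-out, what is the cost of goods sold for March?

Mar 16, 684 sold [FIFO — oldest first]: 267 @ $6 + 146 @ $10 + 101 @ $11 + 170 @ $5 = $5,023
Ending inventory: 229 @ $5 + 212 @ $11 = $3,477

COGS = $5,023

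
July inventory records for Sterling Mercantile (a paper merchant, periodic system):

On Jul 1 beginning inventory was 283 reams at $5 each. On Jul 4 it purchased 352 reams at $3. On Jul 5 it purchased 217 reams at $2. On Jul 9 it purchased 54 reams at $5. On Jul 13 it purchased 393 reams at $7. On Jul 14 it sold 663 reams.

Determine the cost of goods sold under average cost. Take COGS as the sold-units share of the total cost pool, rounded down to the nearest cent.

COGS = $3,024.58

Jul 14, sell 663: 663/1299 × $5,926.00 → $3,024.58
Ending inventory (cost pool remaining) = $2,901.42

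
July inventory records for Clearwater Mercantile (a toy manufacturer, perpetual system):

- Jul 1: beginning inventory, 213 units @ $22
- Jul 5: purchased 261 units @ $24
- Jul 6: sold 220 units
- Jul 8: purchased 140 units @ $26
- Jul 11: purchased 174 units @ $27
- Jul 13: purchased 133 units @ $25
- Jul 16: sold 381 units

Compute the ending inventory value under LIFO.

Ending inventory = $7,386

Jul 6, 220 sold [LIFO — newest first]: 220 @ $24 = $5,280
Jul 16, 381 sold [LIFO — newest first]: 133 @ $25 + 174 @ $27 + 74 @ $26 = $9,947
Total COGS = $5,280 + $9,947 = $15,227
Ending inventory: 213 @ $22 + 41 @ $24 + 66 @ $26 = $7,386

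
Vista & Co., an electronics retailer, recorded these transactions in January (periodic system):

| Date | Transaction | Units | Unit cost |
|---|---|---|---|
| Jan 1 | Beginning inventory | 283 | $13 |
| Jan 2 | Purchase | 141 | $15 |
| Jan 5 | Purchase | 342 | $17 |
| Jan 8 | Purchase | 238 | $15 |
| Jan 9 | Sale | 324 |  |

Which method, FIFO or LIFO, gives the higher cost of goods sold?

FIFO COGS: 283 @ $13 + 41 @ $15 = $4,294
LIFO COGS: 238 @ $15 + 86 @ $17 = $5,032

LIFO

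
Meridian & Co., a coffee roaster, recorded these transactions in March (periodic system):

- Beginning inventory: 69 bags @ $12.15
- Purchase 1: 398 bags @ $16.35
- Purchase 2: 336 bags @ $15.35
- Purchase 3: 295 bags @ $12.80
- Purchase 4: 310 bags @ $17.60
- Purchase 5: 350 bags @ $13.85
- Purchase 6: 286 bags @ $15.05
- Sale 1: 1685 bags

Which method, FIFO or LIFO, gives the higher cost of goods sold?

FIFO

FIFO COGS: 69 @ $12.15 + 398 @ $16.35 + 336 @ $15.35 + 295 @ $12.80 + 310 @ $17.60 + 277 @ $13.85 = $25,571.70
LIFO COGS: 286 @ $15.05 + 350 @ $13.85 + 310 @ $17.60 + 295 @ $12.80 + 336 @ $15.35 + 108 @ $16.35 = $25,307.20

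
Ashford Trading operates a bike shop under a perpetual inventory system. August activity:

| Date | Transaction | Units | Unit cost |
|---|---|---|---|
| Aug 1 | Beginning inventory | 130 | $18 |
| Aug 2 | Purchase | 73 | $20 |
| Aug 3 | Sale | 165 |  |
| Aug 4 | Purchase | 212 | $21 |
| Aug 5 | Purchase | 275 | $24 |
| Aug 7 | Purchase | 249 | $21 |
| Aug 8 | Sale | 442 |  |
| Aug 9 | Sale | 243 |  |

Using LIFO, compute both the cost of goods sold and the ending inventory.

COGS = $18,326; ending inventory = $1,755

Aug 3, 165 sold [LIFO — newest first]: 73 @ $20 + 92 @ $18 = $3,116
Aug 8, 442 sold [LIFO — newest first]: 249 @ $21 + 193 @ $24 = $9,861
Aug 9, 243 sold [LIFO — newest first]: 82 @ $24 + 161 @ $21 = $5,349
Total COGS = $3,116 + $9,861 + $5,349 = $18,326
Ending inventory: 38 @ $18 + 51 @ $21 = $1,755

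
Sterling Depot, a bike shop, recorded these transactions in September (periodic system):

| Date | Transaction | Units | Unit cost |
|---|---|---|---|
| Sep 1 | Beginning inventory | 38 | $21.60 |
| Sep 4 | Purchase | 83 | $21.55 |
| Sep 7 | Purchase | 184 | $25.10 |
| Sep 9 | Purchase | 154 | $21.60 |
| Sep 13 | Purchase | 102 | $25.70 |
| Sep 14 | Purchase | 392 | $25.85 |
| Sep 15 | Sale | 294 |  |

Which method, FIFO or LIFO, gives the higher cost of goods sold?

LIFO

FIFO COGS: 38 @ $21.60 + 83 @ $21.55 + 173 @ $25.10 = $6,951.75
LIFO COGS: 294 @ $25.85 = $7,599.90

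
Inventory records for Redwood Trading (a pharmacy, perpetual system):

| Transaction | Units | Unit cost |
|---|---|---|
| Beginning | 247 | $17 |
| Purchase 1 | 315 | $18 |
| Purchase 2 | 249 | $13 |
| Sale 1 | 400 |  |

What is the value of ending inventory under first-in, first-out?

Ending inventory = $6,153

Sale 1 (400) [FIFO — oldest first]: 247 @ $17 + 153 @ $18 = $6,953
Ending inventory: 162 @ $18 + 249 @ $13 = $6,153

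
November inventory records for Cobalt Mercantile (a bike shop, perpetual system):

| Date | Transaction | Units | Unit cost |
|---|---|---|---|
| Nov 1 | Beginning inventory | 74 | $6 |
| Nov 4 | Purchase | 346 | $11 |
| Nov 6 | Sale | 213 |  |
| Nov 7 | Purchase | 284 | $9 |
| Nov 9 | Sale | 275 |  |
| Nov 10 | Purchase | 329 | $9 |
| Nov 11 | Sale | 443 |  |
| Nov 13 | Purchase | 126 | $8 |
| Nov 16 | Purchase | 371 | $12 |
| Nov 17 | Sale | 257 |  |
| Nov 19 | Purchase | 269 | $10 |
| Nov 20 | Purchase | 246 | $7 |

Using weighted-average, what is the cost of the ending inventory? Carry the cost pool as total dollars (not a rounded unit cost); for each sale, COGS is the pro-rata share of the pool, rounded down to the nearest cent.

After Nov 1: 74 on hand, pool $444.00 (≈ $6.0000 each)
After Nov 4: 420 on hand, pool $4,250.00 (≈ $10.1190 each)
Nov 6, sell 213: 213/420 × $4,250.00 → $2,155.35
After Nov 7: 491 on hand, pool $4,650.65 (≈ $9.4718 each)
Nov 9, sell 275: 275/491 × $4,650.65 → $2,604.74
After Nov 10: 545 on hand, pool $5,006.91 (≈ $9.1870 each)
Nov 11, sell 443: 443/545 × $5,006.91 → $4,069.83
After Nov 13: 228 on hand, pool $1,945.08 (≈ $8.5311 each)
After Nov 16: 599 on hand, pool $6,397.08 (≈ $10.6796 each)
Nov 17, sell 257: 257/599 × $6,397.08 → $2,744.65
After Nov 19: 611 on hand, pool $6,342.43 (≈ $10.3804 each)
After Nov 20: 857 on hand, pool $8,064.43 (≈ $9.4101 each)
Total COGS = $2,155.35 + $2,604.74 + $4,069.83 + $2,744.65 = $11,574.57
Ending inventory (cost pool remaining) = $8,064.43

Ending inventory = $8,064.43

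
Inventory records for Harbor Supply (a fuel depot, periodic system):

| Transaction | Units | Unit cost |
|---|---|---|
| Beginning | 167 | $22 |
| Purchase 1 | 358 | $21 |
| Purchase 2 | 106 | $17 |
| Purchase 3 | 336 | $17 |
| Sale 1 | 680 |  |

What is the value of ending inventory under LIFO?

Ending inventory = $6,194

Sale 1 (680) [LIFO — newest first]: 336 @ $17 + 106 @ $17 + 238 @ $21 = $12,512
Ending inventory: 167 @ $22 + 120 @ $21 = $6,194
Check: goods available $18,706 = COGS $12,512 + ending $6,194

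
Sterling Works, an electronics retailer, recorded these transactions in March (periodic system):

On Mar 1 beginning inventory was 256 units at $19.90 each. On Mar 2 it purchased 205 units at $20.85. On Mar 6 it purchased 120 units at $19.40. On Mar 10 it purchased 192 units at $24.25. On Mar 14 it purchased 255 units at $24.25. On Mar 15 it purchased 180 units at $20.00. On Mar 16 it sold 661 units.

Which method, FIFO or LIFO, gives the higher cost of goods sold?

FIFO COGS: 256 @ $19.90 + 205 @ $20.85 + 120 @ $19.40 + 80 @ $24.25 = $13,636.65
LIFO COGS: 180 @ $20.00 + 255 @ $24.25 + 192 @ $24.25 + 34 @ $19.40 = $15,099.35

LIFO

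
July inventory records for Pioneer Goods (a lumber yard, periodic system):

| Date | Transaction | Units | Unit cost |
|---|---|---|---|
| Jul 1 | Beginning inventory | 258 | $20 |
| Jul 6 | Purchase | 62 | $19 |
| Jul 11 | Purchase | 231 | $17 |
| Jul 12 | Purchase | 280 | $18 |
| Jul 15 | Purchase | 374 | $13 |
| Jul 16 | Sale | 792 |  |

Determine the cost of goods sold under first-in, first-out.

COGS = $14,603

Jul 16, 792 sold [FIFO — oldest first]: 258 @ $20 + 62 @ $19 + 231 @ $17 + 241 @ $18 = $14,603
Ending inventory: 39 @ $18 + 374 @ $13 = $5,564
Check: goods available $20,167 = COGS $14,603 + ending $5,564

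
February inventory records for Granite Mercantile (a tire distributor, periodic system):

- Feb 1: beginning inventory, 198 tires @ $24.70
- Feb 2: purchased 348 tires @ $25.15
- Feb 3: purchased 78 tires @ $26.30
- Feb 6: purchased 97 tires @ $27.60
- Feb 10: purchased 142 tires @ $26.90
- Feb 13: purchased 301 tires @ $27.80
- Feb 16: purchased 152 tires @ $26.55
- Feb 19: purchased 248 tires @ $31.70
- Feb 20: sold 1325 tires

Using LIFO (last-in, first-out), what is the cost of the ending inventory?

Ending inventory = $5,921.75

Feb 20, 1325 sold [LIFO — newest first]: 248 @ $31.70 + 152 @ $26.55 + 301 @ $27.80 + 142 @ $26.90 + 97 @ $27.60 + 78 @ $26.30 + 307 @ $25.15 = $36,534.45
Ending inventory: 198 @ $24.70 + 41 @ $25.15 = $5,921.75
Check: goods available $42,456.20 = COGS $36,534.45 + ending $5,921.75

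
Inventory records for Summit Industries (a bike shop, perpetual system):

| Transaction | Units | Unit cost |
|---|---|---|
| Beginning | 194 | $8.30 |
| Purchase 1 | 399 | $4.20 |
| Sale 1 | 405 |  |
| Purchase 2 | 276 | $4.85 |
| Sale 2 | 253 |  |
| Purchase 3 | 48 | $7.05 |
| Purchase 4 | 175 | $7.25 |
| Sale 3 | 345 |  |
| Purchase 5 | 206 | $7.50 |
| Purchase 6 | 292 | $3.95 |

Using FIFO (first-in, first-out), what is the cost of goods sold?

Sale 1 (405) [FIFO — oldest first]: 194 @ $8.30 + 211 @ $4.20 = $2,496.40
Sale 2 (253) [FIFO — oldest first]: 188 @ $4.20 + 65 @ $4.85 = $1,104.85
Sale 3 (345) [FIFO — oldest first]: 211 @ $4.85 + 48 @ $7.05 + 86 @ $7.25 = $1,985.25
Total COGS = $2,496.40 + $1,104.85 + $1,985.25 = $5,586.50
Ending inventory: 89 @ $7.25 + 206 @ $7.50 + 292 @ $3.95 = $3,343.65
Check: goods available $8,930.15 = COGS $5,586.50 + ending $3,343.65

COGS = $5,586.50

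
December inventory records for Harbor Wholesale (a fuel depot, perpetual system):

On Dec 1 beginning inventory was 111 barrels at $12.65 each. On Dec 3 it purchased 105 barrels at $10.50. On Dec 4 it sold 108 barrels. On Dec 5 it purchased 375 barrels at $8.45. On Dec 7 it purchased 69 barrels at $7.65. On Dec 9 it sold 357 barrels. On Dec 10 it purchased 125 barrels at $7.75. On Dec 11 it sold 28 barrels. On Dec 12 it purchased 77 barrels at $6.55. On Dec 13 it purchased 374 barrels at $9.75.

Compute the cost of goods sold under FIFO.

Dec 4, 108 sold [FIFO — oldest first]: 108 @ $12.65 = $1,366.20
Dec 9, 357 sold [FIFO — oldest first]: 3 @ $12.65 + 105 @ $10.50 + 249 @ $8.45 = $3,244.50
Dec 11, 28 sold [FIFO — oldest first]: 28 @ $8.45 = $236.60
Total COGS = $1,366.20 + $3,244.50 + $236.60 = $4,847.30
Ending inventory: 98 @ $8.45 + 69 @ $7.65 + 125 @ $7.75 + 77 @ $6.55 + 374 @ $9.75 = $6,475.55

COGS = $4,847.30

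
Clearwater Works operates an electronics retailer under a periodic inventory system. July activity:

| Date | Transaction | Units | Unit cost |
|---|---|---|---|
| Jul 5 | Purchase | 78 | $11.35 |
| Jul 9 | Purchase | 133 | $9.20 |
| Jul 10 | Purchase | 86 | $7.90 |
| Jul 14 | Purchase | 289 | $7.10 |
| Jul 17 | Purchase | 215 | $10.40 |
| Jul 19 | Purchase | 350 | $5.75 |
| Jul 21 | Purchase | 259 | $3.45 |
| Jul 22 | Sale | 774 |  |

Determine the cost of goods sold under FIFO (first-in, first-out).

Jul 22, 774 sold [FIFO — oldest first]: 78 @ $11.35 + 133 @ $9.20 + 86 @ $7.90 + 289 @ $7.10 + 188 @ $10.40 = $6,795.40
Ending inventory: 27 @ $10.40 + 350 @ $5.75 + 259 @ $3.45 = $3,186.85
Check: goods available $9,982.25 = COGS $6,795.40 + ending $3,186.85

COGS = $6,795.40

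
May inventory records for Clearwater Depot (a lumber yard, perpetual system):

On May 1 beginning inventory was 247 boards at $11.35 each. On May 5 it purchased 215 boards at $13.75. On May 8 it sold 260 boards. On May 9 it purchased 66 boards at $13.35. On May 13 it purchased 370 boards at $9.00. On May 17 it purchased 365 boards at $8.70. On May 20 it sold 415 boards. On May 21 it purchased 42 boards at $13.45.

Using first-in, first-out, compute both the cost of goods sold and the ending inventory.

May 8, 260 sold [FIFO — oldest first]: 247 @ $11.35 + 13 @ $13.75 = $2,982.20
May 20, 415 sold [FIFO — oldest first]: 202 @ $13.75 + 66 @ $13.35 + 147 @ $9.00 = $4,981.60
Total COGS = $2,982.20 + $4,981.60 = $7,963.80
Ending inventory: 223 @ $9.00 + 365 @ $8.70 + 42 @ $13.45 = $5,747.40

COGS = $7,963.80; ending inventory = $5,747.40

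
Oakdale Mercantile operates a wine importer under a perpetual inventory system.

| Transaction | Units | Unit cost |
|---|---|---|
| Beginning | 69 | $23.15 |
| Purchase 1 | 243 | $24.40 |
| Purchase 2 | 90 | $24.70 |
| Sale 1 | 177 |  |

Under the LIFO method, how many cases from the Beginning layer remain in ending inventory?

69

Sale 1 (177) [LIFO — newest first]: 90 @ $24.70 + 87 @ $24.40 = $4,345.80
Ending inventory: 69 @ $23.15 + 156 @ $24.40 = $5,403.75
Check: goods available $9,749.55 = COGS $4,345.80 + ending $5,403.75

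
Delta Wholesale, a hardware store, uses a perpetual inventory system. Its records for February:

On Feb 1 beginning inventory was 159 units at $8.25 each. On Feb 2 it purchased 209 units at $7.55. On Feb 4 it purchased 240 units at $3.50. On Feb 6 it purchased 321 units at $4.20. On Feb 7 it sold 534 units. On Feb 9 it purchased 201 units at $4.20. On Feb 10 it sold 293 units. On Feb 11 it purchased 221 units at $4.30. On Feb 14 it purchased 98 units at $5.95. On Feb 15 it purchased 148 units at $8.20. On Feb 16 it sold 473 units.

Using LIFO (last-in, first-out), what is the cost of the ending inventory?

Feb 7, 534 sold [LIFO — newest first]: 321 @ $4.20 + 213 @ $3.50 = $2,093.70
Feb 10, 293 sold [LIFO — newest first]: 201 @ $4.20 + 27 @ $3.50 + 65 @ $7.55 = $1,429.45
Feb 16, 473 sold [LIFO — newest first]: 148 @ $8.20 + 98 @ $5.95 + 221 @ $4.30 + 6 @ $7.55 = $2,792.30
Total COGS = $2,093.70 + $1,429.45 + $2,792.30 = $6,315.45
Ending inventory: 159 @ $8.25 + 138 @ $7.55 = $2,353.65
Check: goods available $8,669.10 = COGS $6,315.45 + ending $2,353.65

Ending inventory = $2,353.65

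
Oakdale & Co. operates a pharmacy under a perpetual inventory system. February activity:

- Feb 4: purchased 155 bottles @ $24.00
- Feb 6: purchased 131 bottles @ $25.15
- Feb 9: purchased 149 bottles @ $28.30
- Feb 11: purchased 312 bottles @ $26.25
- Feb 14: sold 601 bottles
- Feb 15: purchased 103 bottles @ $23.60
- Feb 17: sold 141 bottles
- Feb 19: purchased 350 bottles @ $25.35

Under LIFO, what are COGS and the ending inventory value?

COGS = $19,260.15; ending inventory = $11,464.50

Feb 14, 601 sold [LIFO — newest first]: 312 @ $26.25 + 149 @ $28.30 + 131 @ $25.15 + 9 @ $24.00 = $15,917.35
Feb 17, 141 sold [LIFO — newest first]: 103 @ $23.60 + 38 @ $24.00 = $3,342.80
Total COGS = $15,917.35 + $3,342.80 = $19,260.15
Ending inventory: 108 @ $24.00 + 350 @ $25.35 = $11,464.50
Check: goods available $30,724.65 = COGS $19,260.15 + ending $11,464.50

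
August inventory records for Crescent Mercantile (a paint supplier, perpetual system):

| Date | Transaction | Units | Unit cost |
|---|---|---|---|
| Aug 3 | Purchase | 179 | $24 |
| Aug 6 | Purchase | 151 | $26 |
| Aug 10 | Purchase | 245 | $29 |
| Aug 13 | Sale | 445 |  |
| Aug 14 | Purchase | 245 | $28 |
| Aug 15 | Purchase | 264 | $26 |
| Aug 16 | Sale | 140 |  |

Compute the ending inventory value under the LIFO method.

Ending inventory = $13,204

Aug 13, 445 sold [LIFO — newest first]: 245 @ $29 + 151 @ $26 + 49 @ $24 = $12,207
Aug 16, 140 sold [LIFO — newest first]: 140 @ $26 = $3,640
Total COGS = $12,207 + $3,640 = $15,847
Ending inventory: 130 @ $24 + 245 @ $28 + 124 @ $26 = $13,204
Check: goods available $29,051 = COGS $15,847 + ending $13,204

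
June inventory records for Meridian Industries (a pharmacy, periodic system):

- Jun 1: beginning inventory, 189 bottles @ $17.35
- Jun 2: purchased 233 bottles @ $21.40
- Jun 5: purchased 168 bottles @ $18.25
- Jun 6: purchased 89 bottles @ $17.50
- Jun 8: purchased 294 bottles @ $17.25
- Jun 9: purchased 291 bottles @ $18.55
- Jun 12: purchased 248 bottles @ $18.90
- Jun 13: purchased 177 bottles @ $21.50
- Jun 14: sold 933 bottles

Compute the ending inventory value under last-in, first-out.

Ending inventory = $14,217.10

Jun 14, 933 sold [LIFO — newest first]: 177 @ $21.50 + 248 @ $18.90 + 291 @ $18.55 + 217 @ $17.25 = $17,634.00
Ending inventory: 189 @ $17.35 + 233 @ $21.40 + 168 @ $18.25 + 89 @ $17.50 + 77 @ $17.25 = $14,217.10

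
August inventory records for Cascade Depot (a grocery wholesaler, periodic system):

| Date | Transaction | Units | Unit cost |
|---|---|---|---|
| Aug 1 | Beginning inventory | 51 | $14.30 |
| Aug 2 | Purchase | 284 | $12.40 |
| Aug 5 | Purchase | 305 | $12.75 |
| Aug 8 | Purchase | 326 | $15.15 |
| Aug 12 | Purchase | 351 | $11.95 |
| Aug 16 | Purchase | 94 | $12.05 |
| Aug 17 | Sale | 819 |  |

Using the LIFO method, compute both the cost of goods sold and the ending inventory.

COGS = $10,878.05; ending inventory = $7,527.65

Aug 17, 819 sold [LIFO — newest first]: 94 @ $12.05 + 351 @ $11.95 + 326 @ $15.15 + 48 @ $12.75 = $10,878.05
Ending inventory: 51 @ $14.30 + 284 @ $12.40 + 257 @ $12.75 = $7,527.65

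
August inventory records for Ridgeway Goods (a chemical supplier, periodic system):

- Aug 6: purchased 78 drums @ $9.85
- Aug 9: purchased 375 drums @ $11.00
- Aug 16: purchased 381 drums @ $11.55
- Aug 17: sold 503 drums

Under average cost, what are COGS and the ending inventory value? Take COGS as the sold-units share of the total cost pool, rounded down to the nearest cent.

COGS = $5,605.28; ending inventory = $3,688.57

Aug 17, sell 503: 503/834 × $9,293.85 → $5,605.28
Ending inventory (cost pool remaining) = $3,688.57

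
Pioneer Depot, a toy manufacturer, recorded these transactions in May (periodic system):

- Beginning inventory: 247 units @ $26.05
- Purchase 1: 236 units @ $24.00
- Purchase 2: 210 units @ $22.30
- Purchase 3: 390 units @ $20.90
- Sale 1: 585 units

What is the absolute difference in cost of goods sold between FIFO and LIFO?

FIFO COGS: 247 @ $26.05 + 236 @ $24.00 + 102 @ $22.30 = $14,372.95
LIFO COGS: 390 @ $20.90 + 195 @ $22.30 = $12,499.50
Difference = |$14,372.95 − $12,499.50| = $1,873.45

$1,873.45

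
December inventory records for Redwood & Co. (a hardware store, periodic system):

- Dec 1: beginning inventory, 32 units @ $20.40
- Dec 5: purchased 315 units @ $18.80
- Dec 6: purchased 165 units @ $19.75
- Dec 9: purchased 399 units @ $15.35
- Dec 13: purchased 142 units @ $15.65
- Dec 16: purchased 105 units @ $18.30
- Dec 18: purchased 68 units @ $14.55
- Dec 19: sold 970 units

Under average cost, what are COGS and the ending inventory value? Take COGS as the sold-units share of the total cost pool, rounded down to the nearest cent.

Dec 19, sell 970: 970/1226 × $21,091.40 → $16,687.32
Ending inventory (cost pool remaining) = $4,404.08
Check: goods available $21,091.40 = COGS $16,687.32 + ending $4,404.08

COGS = $16,687.32; ending inventory = $4,404.08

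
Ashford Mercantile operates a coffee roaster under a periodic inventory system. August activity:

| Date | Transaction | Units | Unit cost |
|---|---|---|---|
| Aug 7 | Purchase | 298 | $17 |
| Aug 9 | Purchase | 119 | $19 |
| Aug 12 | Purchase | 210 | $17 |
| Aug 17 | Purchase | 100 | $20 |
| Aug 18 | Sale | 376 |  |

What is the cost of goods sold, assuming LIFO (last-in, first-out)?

Aug 18, 376 sold [LIFO — newest first]: 100 @ $20 + 210 @ $17 + 66 @ $19 = $6,824
Ending inventory: 298 @ $17 + 53 @ $19 = $6,073

COGS = $6,824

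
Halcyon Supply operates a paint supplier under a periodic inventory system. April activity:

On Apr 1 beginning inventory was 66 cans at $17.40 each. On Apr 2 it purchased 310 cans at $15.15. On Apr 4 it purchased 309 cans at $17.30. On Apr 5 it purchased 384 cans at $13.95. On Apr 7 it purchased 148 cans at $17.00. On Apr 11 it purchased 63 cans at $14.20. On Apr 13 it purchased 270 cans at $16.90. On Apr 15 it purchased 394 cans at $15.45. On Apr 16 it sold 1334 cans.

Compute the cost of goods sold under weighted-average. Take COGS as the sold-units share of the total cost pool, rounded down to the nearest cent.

Apr 16, sell 1334: 1334/1944 × $30,608.30 → $21,003.84
Ending inventory (cost pool remaining) = $9,604.46

COGS = $21,003.84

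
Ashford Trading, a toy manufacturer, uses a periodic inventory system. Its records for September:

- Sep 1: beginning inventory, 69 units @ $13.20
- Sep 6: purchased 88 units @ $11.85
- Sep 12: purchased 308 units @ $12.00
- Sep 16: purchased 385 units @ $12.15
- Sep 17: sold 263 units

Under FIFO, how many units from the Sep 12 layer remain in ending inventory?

202

Sep 17, 263 sold [FIFO — oldest first]: 69 @ $13.20 + 88 @ $11.85 + 106 @ $12.00 = $3,225.60
Ending inventory: 202 @ $12.00 + 385 @ $12.15 = $7,101.75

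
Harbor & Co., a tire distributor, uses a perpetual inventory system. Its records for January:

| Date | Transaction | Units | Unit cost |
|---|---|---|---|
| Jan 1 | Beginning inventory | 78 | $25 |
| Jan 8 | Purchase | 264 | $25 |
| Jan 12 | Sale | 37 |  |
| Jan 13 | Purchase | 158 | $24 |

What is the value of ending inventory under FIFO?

Ending inventory = $11,417

Jan 12, 37 sold [FIFO — oldest first]: 37 @ $25 = $925
Ending inventory: 41 @ $25 + 264 @ $25 + 158 @ $24 = $11,417
Check: goods available $12,342 = COGS $925 + ending $11,417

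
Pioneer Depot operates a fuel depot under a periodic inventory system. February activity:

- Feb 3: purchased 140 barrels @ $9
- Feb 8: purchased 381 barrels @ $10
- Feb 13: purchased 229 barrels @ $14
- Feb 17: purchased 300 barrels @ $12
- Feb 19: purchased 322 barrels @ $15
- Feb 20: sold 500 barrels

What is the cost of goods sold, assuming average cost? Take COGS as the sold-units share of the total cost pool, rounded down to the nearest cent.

COGS = $6,088.19

Feb 20, sell 500: 500/1372 × $16,706.00 → $6,088.19
Ending inventory (cost pool remaining) = $10,617.81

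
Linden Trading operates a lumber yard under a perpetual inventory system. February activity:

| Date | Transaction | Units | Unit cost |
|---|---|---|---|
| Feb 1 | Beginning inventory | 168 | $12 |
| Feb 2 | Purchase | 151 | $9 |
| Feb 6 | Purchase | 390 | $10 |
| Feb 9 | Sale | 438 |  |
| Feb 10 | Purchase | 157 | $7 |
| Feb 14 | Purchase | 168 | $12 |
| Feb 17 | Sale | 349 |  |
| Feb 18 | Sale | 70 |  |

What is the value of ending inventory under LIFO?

Ending inventory = $2,097

Feb 9, 438 sold [LIFO — newest first]: 390 @ $10 + 48 @ $9 = $4,332
Feb 17, 349 sold [LIFO — newest first]: 168 @ $12 + 157 @ $7 + 24 @ $9 = $3,331
Feb 18, 70 sold [LIFO — newest first]: 70 @ $9 = $630
Total COGS = $4,332 + $3,331 + $630 = $8,293
Ending inventory: 168 @ $12 + 9 @ $9 = $2,097
Check: goods available $10,390 = COGS $8,293 + ending $2,097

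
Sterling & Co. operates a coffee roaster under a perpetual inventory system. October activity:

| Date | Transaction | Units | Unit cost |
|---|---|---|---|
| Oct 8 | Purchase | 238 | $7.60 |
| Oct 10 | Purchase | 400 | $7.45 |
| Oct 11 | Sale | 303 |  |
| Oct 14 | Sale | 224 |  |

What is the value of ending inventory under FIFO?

Ending inventory = $826.95

Oct 11, 303 sold [FIFO — oldest first]: 238 @ $7.60 + 65 @ $7.45 = $2,293.05
Oct 14, 224 sold [FIFO — oldest first]: 224 @ $7.45 = $1,668.80
Total COGS = $2,293.05 + $1,668.80 = $3,961.85
Ending inventory: 111 @ $7.45 = $826.95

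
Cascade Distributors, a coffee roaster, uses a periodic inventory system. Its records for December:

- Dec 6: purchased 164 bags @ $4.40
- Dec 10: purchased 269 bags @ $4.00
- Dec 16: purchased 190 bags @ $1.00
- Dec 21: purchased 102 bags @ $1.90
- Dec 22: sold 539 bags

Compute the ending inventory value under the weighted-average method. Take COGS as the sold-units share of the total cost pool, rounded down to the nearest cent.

Dec 22, sell 539: 539/725 × $2,181.40 → $1,621.75
Ending inventory (cost pool remaining) = $559.65

Ending inventory = $559.65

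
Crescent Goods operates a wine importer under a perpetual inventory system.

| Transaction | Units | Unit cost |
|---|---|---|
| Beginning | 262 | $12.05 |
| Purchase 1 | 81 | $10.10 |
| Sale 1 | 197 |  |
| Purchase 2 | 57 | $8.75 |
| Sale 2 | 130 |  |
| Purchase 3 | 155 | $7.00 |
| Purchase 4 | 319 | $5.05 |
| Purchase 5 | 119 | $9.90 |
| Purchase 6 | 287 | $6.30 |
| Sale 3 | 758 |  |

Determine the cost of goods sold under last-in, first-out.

COGS = $8,422.45

Sale 1 (197) [LIFO — newest first]: 81 @ $10.10 + 116 @ $12.05 = $2,215.90
Sale 2 (130) [LIFO — newest first]: 57 @ $8.75 + 73 @ $12.05 = $1,378.40
Sale 3 (758) [LIFO — newest first]: 287 @ $6.30 + 119 @ $9.90 + 319 @ $5.05 + 33 @ $7.00 = $4,828.15
Total COGS = $2,215.90 + $1,378.40 + $4,828.15 = $8,422.45
Ending inventory: 73 @ $12.05 + 122 @ $7.00 = $1,733.65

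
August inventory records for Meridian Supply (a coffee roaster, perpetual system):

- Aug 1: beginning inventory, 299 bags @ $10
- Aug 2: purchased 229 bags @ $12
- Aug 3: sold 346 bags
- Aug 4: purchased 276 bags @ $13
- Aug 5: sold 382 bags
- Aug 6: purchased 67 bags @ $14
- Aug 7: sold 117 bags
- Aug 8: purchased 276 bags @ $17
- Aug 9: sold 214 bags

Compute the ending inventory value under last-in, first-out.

Ending inventory = $1,314

Aug 3, 346 sold [LIFO — newest first]: 229 @ $12 + 117 @ $10 = $3,918
Aug 5, 382 sold [LIFO — newest first]: 276 @ $13 + 106 @ $10 = $4,648
Aug 7, 117 sold [LIFO — newest first]: 67 @ $14 + 50 @ $10 = $1,438
Aug 9, 214 sold [LIFO — newest first]: 214 @ $17 = $3,638
Total COGS = $3,918 + $4,648 + $1,438 + $3,638 = $13,642
Ending inventory: 26 @ $10 + 62 @ $17 = $1,314
Check: goods available $14,956 = COGS $13,642 + ending $1,314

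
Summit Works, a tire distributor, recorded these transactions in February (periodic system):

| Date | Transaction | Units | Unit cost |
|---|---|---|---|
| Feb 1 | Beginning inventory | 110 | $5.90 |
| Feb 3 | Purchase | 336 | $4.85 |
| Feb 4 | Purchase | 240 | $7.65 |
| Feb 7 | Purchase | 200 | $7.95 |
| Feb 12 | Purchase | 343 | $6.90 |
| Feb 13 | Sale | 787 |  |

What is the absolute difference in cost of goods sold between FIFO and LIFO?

FIFO COGS: 110 @ $5.90 + 336 @ $4.85 + 240 @ $7.65 + 101 @ $7.95 = $4,917.55
LIFO COGS: 343 @ $6.90 + 200 @ $7.95 + 240 @ $7.65 + 4 @ $4.85 = $5,812.10
Difference = |$4,917.55 − $5,812.10| = $894.55

$894.55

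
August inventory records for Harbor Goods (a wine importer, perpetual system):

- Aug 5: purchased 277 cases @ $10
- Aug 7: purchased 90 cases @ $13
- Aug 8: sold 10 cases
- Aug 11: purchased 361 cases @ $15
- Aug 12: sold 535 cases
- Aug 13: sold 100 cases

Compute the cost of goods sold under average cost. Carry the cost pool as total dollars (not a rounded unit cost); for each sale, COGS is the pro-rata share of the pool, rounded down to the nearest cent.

COGS = $8,285.97

After Aug 5: 277 on hand, pool $2,770.00 (≈ $10.0000 each)
After Aug 7: 367 on hand, pool $3,940.00 (≈ $10.7357 each)
Aug 8, sell 10: 10/367 × $3,940.00 → $107.35
After Aug 11: 718 on hand, pool $9,247.65 (≈ $12.8797 each)
Aug 12, sell 535: 535/718 × $9,247.65 → $6,890.65
Aug 13, sell 100: 100/183 × $2,357.00 → $1,287.97
Total COGS = $107.35 + $6,890.65 + $1,287.97 = $8,285.97
Ending inventory (cost pool remaining) = $1,069.03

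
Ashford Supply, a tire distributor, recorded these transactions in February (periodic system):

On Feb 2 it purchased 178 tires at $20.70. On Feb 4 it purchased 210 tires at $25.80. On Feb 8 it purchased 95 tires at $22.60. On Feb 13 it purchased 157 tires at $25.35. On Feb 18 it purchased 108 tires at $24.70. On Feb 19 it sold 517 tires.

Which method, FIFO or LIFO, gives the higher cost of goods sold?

LIFO

FIFO COGS: 178 @ $20.70 + 210 @ $25.80 + 95 @ $22.60 + 34 @ $25.35 = $12,111.50
LIFO COGS: 108 @ $24.70 + 157 @ $25.35 + 95 @ $22.60 + 157 @ $25.80 = $12,845.15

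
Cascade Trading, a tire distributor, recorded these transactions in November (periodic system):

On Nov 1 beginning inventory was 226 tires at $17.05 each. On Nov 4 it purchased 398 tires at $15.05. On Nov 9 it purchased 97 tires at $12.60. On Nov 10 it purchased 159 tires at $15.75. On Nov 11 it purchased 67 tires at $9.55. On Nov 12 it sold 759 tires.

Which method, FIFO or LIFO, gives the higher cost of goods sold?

FIFO COGS: 226 @ $17.05 + 398 @ $15.05 + 97 @ $12.60 + 38 @ $15.75 = $11,663.90
LIFO COGS: 67 @ $9.55 + 159 @ $15.75 + 97 @ $12.60 + 398 @ $15.05 + 38 @ $17.05 = $11,004.10

FIFO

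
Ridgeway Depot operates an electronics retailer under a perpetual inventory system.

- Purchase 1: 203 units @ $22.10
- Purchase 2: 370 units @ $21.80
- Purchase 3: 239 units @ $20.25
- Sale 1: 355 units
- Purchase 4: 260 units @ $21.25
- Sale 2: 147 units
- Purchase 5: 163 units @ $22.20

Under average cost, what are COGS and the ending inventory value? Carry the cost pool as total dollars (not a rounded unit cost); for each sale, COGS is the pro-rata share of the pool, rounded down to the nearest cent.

COGS = $10,743.22; ending inventory = $15,792.43

After Purchase 1: 203 on hand, pool $4,486.30 (≈ $22.1000 each)
After Purchase 2: 573 on hand, pool $12,552.30 (≈ $21.9063 each)
After Purchase 3: 812 on hand, pool $17,392.05 (≈ $21.4188 each)
Sale 1, sell 355: 355/812 × $17,392.05 → $7,603.66
After Purchase 4: 717 on hand, pool $15,313.39 (≈ $21.3576 each)
Sale 2, sell 147: 147/717 × $15,313.39 → $3,139.56
After Purchase 5: 733 on hand, pool $15,792.43 (≈ $21.5449 each)
Total COGS = $7,603.66 + $3,139.56 = $10,743.22
Ending inventory (cost pool remaining) = $15,792.43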